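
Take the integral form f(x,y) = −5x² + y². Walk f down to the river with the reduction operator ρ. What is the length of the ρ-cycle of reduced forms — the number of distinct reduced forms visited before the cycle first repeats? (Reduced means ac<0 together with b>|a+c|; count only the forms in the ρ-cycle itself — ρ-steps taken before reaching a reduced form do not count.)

D = 20, ⌊√D⌋ = 4
descent: ρ → (1,4,-1)  [lands on river]
river: ρ → (-1,4,1)
ρ-cycle length = 2 (tail of 1 descent step not counted)

2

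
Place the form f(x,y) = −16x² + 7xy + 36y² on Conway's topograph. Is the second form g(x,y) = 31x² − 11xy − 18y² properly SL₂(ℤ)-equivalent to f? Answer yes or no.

D₁ = 2353, D₂ = 2353
river cycle of f (length 26): (-16, 39, 13), (13, 39, -16), (-16, 25, 27), (27, 29, -14), (-14, 27, 29), (29, 31, -12), (-12, 41, 14), (14, 43, -9), (-9, 47, 4), (4, 41, -42), … (16 more)
river cycle of g (length 30): (-18, 47, 2), (2, 45, -41), (-41, 37, 6), (6, 47, -6), (-6, 37, 41), (41, 45, -2), (-2, 47, 18), (18, 25, -24), (-24, 23, 19), (19, 15, -28), … (20 more)
cycles differ ⇒ inequivalent

no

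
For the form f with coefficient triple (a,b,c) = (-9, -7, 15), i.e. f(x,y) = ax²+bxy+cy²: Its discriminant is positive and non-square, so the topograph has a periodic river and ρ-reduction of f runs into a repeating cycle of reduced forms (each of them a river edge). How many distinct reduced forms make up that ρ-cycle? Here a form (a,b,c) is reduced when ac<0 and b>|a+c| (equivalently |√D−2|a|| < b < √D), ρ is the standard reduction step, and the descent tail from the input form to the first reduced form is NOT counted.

D = 589, ⌊√D⌋ = 24
descent: ρ → (15,7,-9)  [lands on river]
river: ρ → (-9,11,13)
river: ρ → (13,15,-7)
river: ρ → (-7,13,15)
river: ρ → (15,17,-5)
river: ρ → (-5,23,3)
river: ρ → (3,19,-19)
river: ρ → (-19,19,3)
river: ρ → (3,23,-5)
river: ρ → (-5,17,15)
river: ρ → (15,13,-7)
river: ρ → (-7,15,13)
river: ρ → (13,11,-9)
river: ρ → (-9,7,15)
river: ρ → (15,23,-1)
river: ρ → (-1,23,15)
ρ-cycle length = 16 (tail of 1 descent step not counted)

16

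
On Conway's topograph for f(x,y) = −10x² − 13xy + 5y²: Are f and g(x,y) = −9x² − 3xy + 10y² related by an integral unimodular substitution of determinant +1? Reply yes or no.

D₁ = 369, D₂ = 369
river cycle of f (length 16): (5, 13, -10), (-10, 7, 8), (8, 9, -9), (-9, 9, 8), (8, 7, -10), (-10, 13, 5), (5, 17, -4), (-4, 15, 9), (9, 3, -10), (-10, 17, 2), … (6 more)
river cycle of g (length 16): (10, 3, -9), (-9, 15, 4), (4, 17, -5), (-5, 13, 10), (10, 7, -8), (-8, 9, 9), (9, 9, -8), (-8, 7, 10), (10, 13, -5), (-5, 17, 4), … (6 more)
cycles differ ⇒ inequivalent

no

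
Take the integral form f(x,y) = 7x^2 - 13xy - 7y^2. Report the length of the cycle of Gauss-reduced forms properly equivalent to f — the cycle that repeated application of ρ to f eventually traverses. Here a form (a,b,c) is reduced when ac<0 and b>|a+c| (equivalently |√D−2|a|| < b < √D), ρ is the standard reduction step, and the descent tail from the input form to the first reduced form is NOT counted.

D = 365, ⌊√D⌋ = 19
descent: ρ → (-7,13,7)  [lands on river]
river: ρ → (7,15,-5)
river: ρ → (-5,15,7)
river: ρ → (7,13,-7)
river: ρ → (-7,15,5)
river: ρ → (5,15,-7)
ρ-cycle length = 6 (tail of 1 descent step not counted)

6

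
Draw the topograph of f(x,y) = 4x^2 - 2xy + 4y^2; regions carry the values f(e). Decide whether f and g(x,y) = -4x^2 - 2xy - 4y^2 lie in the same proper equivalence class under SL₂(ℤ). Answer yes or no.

D₁ = -60, D₂ = -60
f: flip: (4,-2,4)→(4,2,4)
f: reduced (well bottom): (4,2,4) with a≤c, −a<b≤a
g is negative-definite; reduce −g:
−g: reduced (well bottom): (4,2,4) with a≤c, −a<b≤a
flip sign back: reduced form of g is (-4,-2,-4)
reduced forms (4, 2, 4) vs (-4, -2, -4) ⇒ inequivalent

no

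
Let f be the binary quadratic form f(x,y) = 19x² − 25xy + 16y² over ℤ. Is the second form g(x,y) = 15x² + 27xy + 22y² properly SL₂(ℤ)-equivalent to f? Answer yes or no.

D₁ = -591, D₂ = -591
f: translate: b→13 (≡-25 mod 38), so (19,-25,16)→(19,13,10)
f: flip: (19,13,10)→(10,-13,19)
f: translate: b→7 (≡-13 mod 20), so (10,-13,19)→(10,7,16)
f: reduced (well bottom): (10,7,16) with a≤c, −a<b≤a
g: translate: b→-3 (≡27 mod 30), so (15,27,22)→(15,-3,10)
g: flip: (15,-3,10)→(10,3,15)
g: reduced (well bottom): (10,3,15) with a≤c, −a<b≤a
reduced forms (10, 7, 16) vs (10, 3, 15) ⇒ inequivalent

no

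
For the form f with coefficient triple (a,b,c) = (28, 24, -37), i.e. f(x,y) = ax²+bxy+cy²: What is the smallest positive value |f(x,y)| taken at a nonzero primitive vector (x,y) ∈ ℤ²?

river: ρ → (-37,50,15)
river: ρ → (15,40,-52)
river: ρ → (-52,64,3)
river: ρ → (3,68,-8)
river: ρ → (-8,60,35)
river: ρ → (35,10,-33)
river: ρ → (-33,56,12)
river: ρ → (12,64,-13)
river: ρ → (-13,66,7)
river: ρ → (7,60,-40)
river: ρ → (-40,20,27)
river: ρ → (27,34,-33)
river: ρ → (-33,32,28)
river: ρ → (28,24,-37)
closes: descent 0, river 14
min |a| on river = 3

3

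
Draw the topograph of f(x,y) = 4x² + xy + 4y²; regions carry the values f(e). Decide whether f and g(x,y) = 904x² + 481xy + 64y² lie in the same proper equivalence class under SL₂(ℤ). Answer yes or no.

D₁ = -63, D₂ = -63
f: reduced (well bottom): (4,1,4) with a≤c, −a<b≤a
g: flip: (904,481,64)→(64,-481,904)
g: translate: b→31 (≡-481 mod 128), so (64,-481,904)→(64,31,4)
g: flip: (64,31,4)→(4,-31,64)
g: translate: b→1 (≡-31 mod 8), so (4,-31,64)→(4,1,4)
g: reduced (well bottom): (4,1,4) with a≤c, −a<b≤a
reduced forms (4, 1, 4) vs (4, 1, 4) ⇒ equivalent

yes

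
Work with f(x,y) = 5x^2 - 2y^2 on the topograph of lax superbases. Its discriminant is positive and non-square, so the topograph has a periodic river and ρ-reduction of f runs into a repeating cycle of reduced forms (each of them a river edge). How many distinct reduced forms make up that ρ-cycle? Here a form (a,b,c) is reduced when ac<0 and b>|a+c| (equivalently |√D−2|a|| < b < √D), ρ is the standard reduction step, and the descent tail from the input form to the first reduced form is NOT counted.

D = 40, ⌊√D⌋ = 6
descent: ρ → (-2,4,3)  [lands on river]
river: ρ → (3,2,-3)
river: ρ → (-3,4,2)
river: ρ → (2,4,-3)
river: ρ → (-3,2,3)
river: ρ → (3,4,-2)
ρ-cycle length = 6 (tail of 1 descent step not counted)

6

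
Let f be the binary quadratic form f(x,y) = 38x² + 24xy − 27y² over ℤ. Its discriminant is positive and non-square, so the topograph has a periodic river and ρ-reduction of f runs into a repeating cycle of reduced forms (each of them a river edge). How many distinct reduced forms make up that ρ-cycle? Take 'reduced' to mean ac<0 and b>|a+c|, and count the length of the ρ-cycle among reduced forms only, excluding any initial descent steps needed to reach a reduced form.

D = 4680, ⌊√D⌋ = 68
river: ρ → (-27,30,35)
river: ρ → (35,40,-22)
river: ρ → (-22,48,27)
river: ρ → (27,60,-10)
river: ρ → (-10,60,27)
river: ρ → (27,48,-22)
river: ρ → (-22,40,35)
river: ρ → (35,30,-27)
river: ρ → (-27,24,38)
river: ρ → (38,52,-13)
river: ρ → (-13,52,38)
river: ρ → (38,24,-27)
ρ-cycle length = 12 (tail of 0 descent steps not counted)

12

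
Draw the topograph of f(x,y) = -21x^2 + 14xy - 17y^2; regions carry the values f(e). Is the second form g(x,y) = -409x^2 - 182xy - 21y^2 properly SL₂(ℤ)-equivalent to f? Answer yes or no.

D₁ = -1232, D₂ = -1232
f is negative-definite; reduce −f:
−f: flip: (21,-14,17)→(17,14,21)
−f: reduced (well bottom): (17,14,21) with a≤c, −a<b≤a
flip sign back: reduced form of f is (-17,-14,-21)
g is negative-definite; reduce −g:
−g: flip: (409,182,21)→(21,-182,409)
−g: translate: b→-14 (≡-182 mod 42), so (21,-182,409)→(21,-14,17)
−g: flip: (21,-14,17)→(17,14,21)
−g: reduced (well bottom): (17,14,21) with a≤c, −a<b≤a
flip sign back: reduced form of g is (-17,-14,-21)
reduced forms (-17, -14, -21) vs (-17, -14, -21) ⇒ equivalent

yes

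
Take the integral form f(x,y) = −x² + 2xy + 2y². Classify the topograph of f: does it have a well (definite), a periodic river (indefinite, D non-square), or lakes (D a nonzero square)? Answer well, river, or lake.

D = b²−4ac = 2² − 4·(-1)·2 = 12
D > 0 non-square ⇒ indefinite ⇒ periodic river

river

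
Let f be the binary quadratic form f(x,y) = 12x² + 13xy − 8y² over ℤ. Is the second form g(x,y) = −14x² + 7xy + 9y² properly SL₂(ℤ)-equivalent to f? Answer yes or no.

D₁ = 553, D₂ = 553
river cycle of f (length 26): (-8, 19, 6), (6, 17, -11), (-11, 5, 12), (12, 19, -4), (-4, 21, 7), (7, 21, -4), (-4, 19, 12), (12, 5, -11), (-11, 17, 6), (6, 19, -8), … (16 more)
river cycle of g (length 26): (9, 11, -12), (-12, 13, 8), (8, 19, -6), (-6, 17, 11), (11, 5, -12), (-12, 19, 4), (4, 21, -7), (-7, 21, 4), (4, 19, -12), (-12, 5, 11), … (16 more)
cycles differ ⇒ inequivalent

no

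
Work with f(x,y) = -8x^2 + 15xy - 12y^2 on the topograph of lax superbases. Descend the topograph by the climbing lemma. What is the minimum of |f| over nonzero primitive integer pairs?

translate: b→1 (≡-15 mod 16), so (8,-15,12)→(8,1,5)
flip: (8,1,5)→(5,-1,8)
reduced (well bottom): (5,-1,8) with a≤c, −a<b≤a
well minimum |f| = |-5| = 5 (negative-definite)

5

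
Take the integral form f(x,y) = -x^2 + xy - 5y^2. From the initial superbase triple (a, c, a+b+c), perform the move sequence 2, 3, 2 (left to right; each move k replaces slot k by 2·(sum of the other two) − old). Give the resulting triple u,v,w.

start (-1,-5,-5) = (f(1,0),f(0,1),f(1,1))
replace slot 2: 2·((-1)+(-5)) − (-5) = -7 → (-1,-7,-5)
replace slot 3: 2·((-1)+(-7)) − (-5) = -11 → (-1,-7,-11)
replace slot 2: 2·((-1)+(-11)) − (-7) = -17 → (-1,-17,-11)

-1,-17,-11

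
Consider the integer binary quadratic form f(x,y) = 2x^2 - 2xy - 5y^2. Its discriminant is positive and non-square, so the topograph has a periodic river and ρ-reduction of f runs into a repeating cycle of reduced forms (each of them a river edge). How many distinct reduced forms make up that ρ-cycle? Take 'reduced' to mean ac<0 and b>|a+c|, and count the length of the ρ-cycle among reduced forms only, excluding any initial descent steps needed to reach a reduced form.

D = 44, ⌊√D⌋ = 6
descent: ρ → (-5,2,2)
descent: ρ → (2,6,-1)  [lands on river]
river: ρ → (-1,6,2)
ρ-cycle length = 2 (tail of 2 descent steps not counted)

2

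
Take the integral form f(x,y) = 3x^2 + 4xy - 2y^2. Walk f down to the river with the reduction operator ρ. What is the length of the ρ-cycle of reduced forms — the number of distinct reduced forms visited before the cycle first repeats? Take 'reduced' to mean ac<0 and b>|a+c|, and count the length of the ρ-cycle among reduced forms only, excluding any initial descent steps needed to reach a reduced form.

D = 40, ⌊√D⌋ = 6
river: ρ → (-2,4,3)
river: ρ → (3,2,-3)
river: ρ → (-3,4,2)
river: ρ → (2,4,-3)
river: ρ → (-3,2,3)
river: ρ → (3,4,-2)
ρ-cycle length = 6 (tail of 0 descent steps not counted)

6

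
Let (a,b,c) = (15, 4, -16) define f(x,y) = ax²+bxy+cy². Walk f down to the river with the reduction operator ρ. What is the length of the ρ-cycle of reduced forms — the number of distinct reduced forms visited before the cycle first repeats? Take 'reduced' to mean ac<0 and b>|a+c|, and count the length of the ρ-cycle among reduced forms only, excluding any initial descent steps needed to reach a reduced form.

D = 976, ⌊√D⌋ = 31
river: ρ → (-16,28,3)
river: ρ → (3,26,-25)
river: ρ → (-25,24,4)
river: ρ → (4,24,-25)
river: ρ → (-25,26,3)
river: ρ → (3,28,-16)
river: ρ → (-16,4,15)
river: ρ → (15,26,-5)
river: ρ → (-5,24,20)
river: ρ → (20,16,-9)
river: ρ → (-9,20,16)
river: ρ → (16,12,-13)
river: ρ → (-13,14,15)
river: ρ → (15,16,-12)
river: ρ → (-12,8,19)
river: ρ → (19,30,-1)
river: ρ → (-1,30,19)
river: ρ → (19,8,-12)
river: ρ → (-12,16,15)
river: ρ → (15,14,-13)
river: ρ → (-13,12,16)
river: ρ → (16,20,-9)
river: ρ → (-9,16,20)
river: ρ → (20,24,-5)
river: ρ → (-5,26,15)
river: ρ → (15,4,-16)
ρ-cycle length = 26 (tail of 0 descent steps not counted)

26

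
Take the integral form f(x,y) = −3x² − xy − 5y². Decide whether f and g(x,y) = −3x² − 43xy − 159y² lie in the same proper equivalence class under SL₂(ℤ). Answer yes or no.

D₁ = -59, D₂ = -59
f is negative-definite; reduce −f:
−f: reduced (well bottom): (3,1,5) with a≤c, −a<b≤a
flip sign back: reduced form of f is (-3,-1,-5)
g is negative-definite; reduce −g:
−g: translate: b→1 (≡43 mod 6), so (3,43,159)→(3,1,5)
−g: reduced (well bottom): (3,1,5) with a≤c, −a<b≤a
flip sign back: reduced form of g is (-3,-1,-5)
reduced forms (-3, -1, -5) vs (-3, -1, -5) ⇒ equivalent

yes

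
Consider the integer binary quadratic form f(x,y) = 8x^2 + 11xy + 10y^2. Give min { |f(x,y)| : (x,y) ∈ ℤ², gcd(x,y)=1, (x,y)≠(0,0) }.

translate: b→-5 (≡11 mod 16), so (8,11,10)→(8,-5,7)
flip: (8,-5,7)→(7,5,8)
reduced (well bottom): (7,5,8) with a≤c, −a<b≤a
well minimum = a = 7

7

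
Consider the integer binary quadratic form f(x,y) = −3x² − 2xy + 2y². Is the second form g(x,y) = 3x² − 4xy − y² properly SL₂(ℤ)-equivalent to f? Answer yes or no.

D₁ = 28, D₂ = 28
river cycle of f (length 4): (2, 2, -3), (-3, 4, 1), (1, 4, -3), (-3, 2, 2)
river cycle of g (length 4): (-1, 4, 3), (3, 2, -2), (-2, 2, 3), (3, 4, -1)
cycles differ ⇒ inequivalent

no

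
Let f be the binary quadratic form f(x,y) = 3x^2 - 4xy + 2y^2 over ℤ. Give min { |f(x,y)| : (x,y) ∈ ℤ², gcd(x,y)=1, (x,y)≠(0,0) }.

translate: b→2 (≡-4 mod 6), so (3,-4,2)→(3,2,1)
flip: (3,2,1)→(1,-2,3)
translate: b→0 (≡-2 mod 2), so (1,-2,3)→(1,0,2)
reduced (well bottom): (1,0,2) with a≤c, −a<b≤a
well minimum = a = 1

1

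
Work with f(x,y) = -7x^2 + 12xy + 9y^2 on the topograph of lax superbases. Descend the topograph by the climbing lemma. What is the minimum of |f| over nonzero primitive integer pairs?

river: ρ → (9,6,-10)
river: ρ → (-10,14,5)
river: ρ → (5,16,-7)
river: ρ → (-7,12,9)
closes: descent 0, river 4
min |a| on river = 5

5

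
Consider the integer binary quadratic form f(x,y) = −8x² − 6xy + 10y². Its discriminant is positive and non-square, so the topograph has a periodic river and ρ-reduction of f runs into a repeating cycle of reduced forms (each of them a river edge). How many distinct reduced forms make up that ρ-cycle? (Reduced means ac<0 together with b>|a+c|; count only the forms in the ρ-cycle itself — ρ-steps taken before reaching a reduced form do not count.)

D = 356, ⌊√D⌋ = 18
descent: ρ → (10,6,-8)  [lands on river]
river: ρ → (-8,10,8)
river: ρ → (8,6,-10)
river: ρ → (-10,14,4)
river: ρ → (4,18,-2)
river: ρ → (-2,18,4)
river: ρ → (4,14,-10)
river: ρ → (-10,6,8)
river: ρ → (8,10,-8)
river: ρ → (-8,6,10)
river: ρ → (10,14,-4)
river: ρ → (-4,18,2)
river: ρ → (2,18,-4)
river: ρ → (-4,14,10)
ρ-cycle length = 14 (tail of 1 descent step not counted)

14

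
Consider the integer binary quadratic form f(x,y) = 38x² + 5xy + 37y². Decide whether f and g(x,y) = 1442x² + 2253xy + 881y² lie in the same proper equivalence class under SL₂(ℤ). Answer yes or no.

D₁ = -5599, D₂ = -5599
f: flip: (38,5,37)→(37,-5,38)
f: reduced (well bottom): (37,-5,38) with a≤c, −a<b≤a
g: translate: b→-631 (≡2253 mod 2884), so (1442,2253,881)→(1442,-631,70)
g: flip: (1442,-631,70)→(70,631,1442)
g: translate: b→-69 (≡631 mod 140), so (70,631,1442)→(70,-69,37)
g: flip: (70,-69,37)→(37,69,70)
g: translate: b→-5 (≡69 mod 74), so (37,69,70)→(37,-5,38)
g: reduced (well bottom): (37,-5,38) with a≤c, −a<b≤a
reduced forms (37, -5, 38) vs (37, -5, 38) ⇒ equivalent

yes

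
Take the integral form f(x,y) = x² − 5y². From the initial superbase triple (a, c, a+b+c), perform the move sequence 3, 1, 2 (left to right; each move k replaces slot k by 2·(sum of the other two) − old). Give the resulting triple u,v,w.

start (1,-5,-4) = (f(1,0),f(0,1),f(1,1))
replace slot 3: 2·(1+(-5)) − (-4) = -4 → (1,-5,-4)
replace slot 1: 2·((-5)+(-4)) − 1 = -19 → (-19,-5,-4)
replace slot 2: 2·((-19)+(-4)) − (-5) = -41 → (-19,-41,-4)

-19,-41,-4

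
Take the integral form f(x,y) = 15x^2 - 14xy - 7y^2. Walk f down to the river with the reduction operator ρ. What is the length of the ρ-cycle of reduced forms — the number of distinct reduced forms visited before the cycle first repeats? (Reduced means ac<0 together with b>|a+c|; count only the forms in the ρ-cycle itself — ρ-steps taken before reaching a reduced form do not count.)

D = 616, ⌊√D⌋ = 24
descent: ρ → (-7,14,15)  [lands on river]
river: ρ → (15,16,-6)
river: ρ → (-6,20,9)
river: ρ → (9,16,-10)
river: ρ → (-10,24,1)
river: ρ → (1,24,-10)
river: ρ → (-10,16,9)
river: ρ → (9,20,-6)
river: ρ → (-6,16,15)
river: ρ → (15,14,-7)
ρ-cycle length = 10 (tail of 1 descent step not counted)

10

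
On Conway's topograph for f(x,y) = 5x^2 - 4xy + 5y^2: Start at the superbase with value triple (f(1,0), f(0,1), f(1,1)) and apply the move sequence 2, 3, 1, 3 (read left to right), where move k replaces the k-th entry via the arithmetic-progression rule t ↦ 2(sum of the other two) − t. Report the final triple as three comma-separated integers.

start (5,5,6) = (f(1,0),f(0,1),f(1,1))
replace slot 2: 2·(5+6) − 5 = 17 → (5,17,6)
replace slot 3: 2·(5+17) − 6 = 38 → (5,17,38)
replace slot 1: 2·(17+38) − 5 = 105 → (105,17,38)
replace slot 3: 2·(105+17) − 38 = 206 → (105,17,206)

105,17,206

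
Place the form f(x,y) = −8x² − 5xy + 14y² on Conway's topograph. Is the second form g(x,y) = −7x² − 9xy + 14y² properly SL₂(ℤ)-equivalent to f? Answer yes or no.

D₁ = 473, D₂ = 473
river cycle of f (length 4): (-8, 11, 11), (11, 11, -8), (-8, 21, 1), (1, 21, -8)
river cycle of g (length 4): (14, 9, -7), (-7, 19, 4), (4, 21, -2), (-2, 19, 14)
cycles differ ⇒ inequivalent

no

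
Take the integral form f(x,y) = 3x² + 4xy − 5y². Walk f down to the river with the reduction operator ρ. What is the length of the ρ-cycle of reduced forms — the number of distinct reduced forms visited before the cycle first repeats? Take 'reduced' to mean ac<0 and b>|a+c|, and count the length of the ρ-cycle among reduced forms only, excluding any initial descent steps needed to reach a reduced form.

D = 76, ⌊√D⌋ = 8
river: ρ → (-5,6,2)
river: ρ → (2,6,-5)
river: ρ → (-5,4,3)
river: ρ → (3,8,-1)
river: ρ → (-1,8,3)
river: ρ → (3,4,-5)
ρ-cycle length = 6 (tail of 0 descent steps not counted)

6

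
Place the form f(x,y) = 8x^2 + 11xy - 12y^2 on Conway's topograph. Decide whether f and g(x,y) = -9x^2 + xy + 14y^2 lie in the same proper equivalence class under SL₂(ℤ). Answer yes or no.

D₁ = 505, D₂ = 505
river cycle of f (length 8): (-12, 13, 7), (7, 15, -10), (-10, 5, 12), (12, 19, -3), (-3, 17, 18), (18, 19, -2), (-2, 21, 8), (8, 11, -12)
river cycle of g (length 6): (-9, 19, 4), (4, 21, -4), (-4, 19, 9), (9, 17, -6), (-6, 19, 6), (6, 17, -9)
cycles differ ⇒ inequivalent

no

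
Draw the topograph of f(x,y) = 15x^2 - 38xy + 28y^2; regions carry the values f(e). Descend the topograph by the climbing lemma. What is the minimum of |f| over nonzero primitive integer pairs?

translate: b→-8 (≡-38 mod 30), so (15,-38,28)→(15,-8,5)
flip: (15,-8,5)→(5,8,15)
translate: b→-2 (≡8 mod 10), so (5,8,15)→(5,-2,12)
reduced (well bottom): (5,-2,12) with a≤c, −a<b≤a
well minimum = a = 5

5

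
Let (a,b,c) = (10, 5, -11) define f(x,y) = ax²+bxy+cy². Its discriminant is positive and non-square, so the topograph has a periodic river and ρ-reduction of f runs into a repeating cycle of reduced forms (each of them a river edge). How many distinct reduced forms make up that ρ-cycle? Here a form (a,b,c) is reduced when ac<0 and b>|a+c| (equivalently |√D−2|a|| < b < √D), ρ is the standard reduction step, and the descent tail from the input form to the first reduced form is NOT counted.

D = 465, ⌊√D⌋ = 21
river: ρ → (-11,17,4)
river: ρ → (4,15,-15)
river: ρ → (-15,15,4)
river: ρ → (4,17,-11)
river: ρ → (-11,5,10)
river: ρ → (10,15,-6)
river: ρ → (-6,21,1)
river: ρ → (1,21,-6)
river: ρ → (-6,15,10)
river: ρ → (10,5,-11)
ρ-cycle length = 10 (tail of 0 descent steps not counted)

10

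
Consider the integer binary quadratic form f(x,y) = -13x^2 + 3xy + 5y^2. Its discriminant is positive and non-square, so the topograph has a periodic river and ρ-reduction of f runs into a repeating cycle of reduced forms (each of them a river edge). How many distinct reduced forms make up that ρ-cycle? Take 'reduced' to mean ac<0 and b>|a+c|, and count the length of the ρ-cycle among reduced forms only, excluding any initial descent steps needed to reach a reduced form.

D = 269, ⌊√D⌋ = 16
descent: ρ → (5,7,-11)  [lands on river]
river: ρ → (-11,15,1)
river: ρ → (1,15,-11)
river: ρ → (-11,7,5)
river: ρ → (5,13,-5)
river: ρ → (-5,7,11)
river: ρ → (11,15,-1)
river: ρ → (-1,15,11)
river: ρ → (11,7,-5)
river: ρ → (-5,13,5)
ρ-cycle length = 10 (tail of 1 descent step not counted)

10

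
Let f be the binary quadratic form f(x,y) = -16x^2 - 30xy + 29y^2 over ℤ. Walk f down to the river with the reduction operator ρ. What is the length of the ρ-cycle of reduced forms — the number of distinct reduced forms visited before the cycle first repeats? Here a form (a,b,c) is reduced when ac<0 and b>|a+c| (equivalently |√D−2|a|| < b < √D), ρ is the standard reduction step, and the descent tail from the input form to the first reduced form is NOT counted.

D = 2756, ⌊√D⌋ = 52
descent: ρ → (29,30,-16)  [lands on river]
river: ρ → (-16,34,25)
river: ρ → (25,16,-25)
river: ρ → (-25,34,16)
river: ρ → (16,30,-29)
river: ρ → (-29,28,17)
river: ρ → (17,40,-17)
river: ρ → (-17,28,29)
ρ-cycle length = 8 (tail of 1 descent step not counted)

8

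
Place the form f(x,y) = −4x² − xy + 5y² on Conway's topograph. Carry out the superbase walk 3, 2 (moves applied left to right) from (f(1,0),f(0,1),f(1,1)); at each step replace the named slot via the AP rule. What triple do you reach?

start (-4,5,0) = (f(1,0),f(0,1),f(1,1))
replace slot 3: 2·((-4)+5) − 0 = 2 → (-4,5,2)
replace slot 2: 2·((-4)+2) − 5 = -9 → (-4,-9,2)

-4,-9,2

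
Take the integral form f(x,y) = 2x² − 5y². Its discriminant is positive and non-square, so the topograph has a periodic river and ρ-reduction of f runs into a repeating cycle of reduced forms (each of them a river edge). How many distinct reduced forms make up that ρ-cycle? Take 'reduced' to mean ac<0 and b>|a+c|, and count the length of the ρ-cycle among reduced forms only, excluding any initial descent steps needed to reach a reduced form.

D = 40, ⌊√D⌋ = 6
descent: ρ → (-5,0,2)
descent: ρ → (2,4,-3)  [lands on river]
river: ρ → (-3,2,3)
river: ρ → (3,4,-2)
river: ρ → (-2,4,3)
river: ρ → (3,2,-3)
river: ρ → (-3,4,2)
ρ-cycle length = 6 (tail of 2 descent steps not counted)

6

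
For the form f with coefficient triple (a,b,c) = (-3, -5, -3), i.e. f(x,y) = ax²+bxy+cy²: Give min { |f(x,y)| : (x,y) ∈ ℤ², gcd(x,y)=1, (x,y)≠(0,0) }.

translate: b→-1 (≡5 mod 6), so (3,5,3)→(3,-1,1)
flip: (3,-1,1)→(1,1,3)
reduced (well bottom): (1,1,3) with a≤c, −a<b≤a
well minimum |f| = |-1| = 1 (negative-definite)

1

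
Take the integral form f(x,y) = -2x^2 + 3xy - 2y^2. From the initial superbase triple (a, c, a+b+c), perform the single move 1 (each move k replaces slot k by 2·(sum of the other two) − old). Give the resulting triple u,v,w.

start (-2,-2,-1) = (f(1,0),f(0,1),f(1,1))
replace slot 1: 2·((-2)+(-1)) − (-2) = -4 → (-4,-2,-1)

-4,-2,-1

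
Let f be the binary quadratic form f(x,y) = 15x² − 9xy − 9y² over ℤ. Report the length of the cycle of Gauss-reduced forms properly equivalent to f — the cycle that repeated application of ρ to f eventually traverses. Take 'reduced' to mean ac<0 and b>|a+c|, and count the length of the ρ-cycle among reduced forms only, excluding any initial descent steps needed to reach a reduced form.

D = 621, ⌊√D⌋ = 24
descent: ρ → (-9,9,15)  [lands on river]
river: ρ → (15,21,-3)
river: ρ → (-3,21,15)
river: ρ → (15,9,-9)
ρ-cycle length = 4 (tail of 1 descent step not counted)

4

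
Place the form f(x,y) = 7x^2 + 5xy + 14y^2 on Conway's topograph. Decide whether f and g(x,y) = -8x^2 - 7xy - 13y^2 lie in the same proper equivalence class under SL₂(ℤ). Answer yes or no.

D₁ = -367, D₂ = -367
f: reduced (well bottom): (7,5,14) with a≤c, −a<b≤a
g is negative-definite; reduce −g:
−g: reduced (well bottom): (8,7,13) with a≤c, −a<b≤a
flip sign back: reduced form of g is (-8,-7,-13)
reduced forms (7, 5, 14) vs (-8, -7, -13) ⇒ inequivalent

no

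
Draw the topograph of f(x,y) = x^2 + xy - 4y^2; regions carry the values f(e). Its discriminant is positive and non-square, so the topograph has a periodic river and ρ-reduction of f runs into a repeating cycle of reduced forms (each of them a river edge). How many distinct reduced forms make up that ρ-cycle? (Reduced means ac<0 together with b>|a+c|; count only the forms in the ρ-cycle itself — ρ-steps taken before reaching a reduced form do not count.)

D = 17, ⌊√D⌋ = 4
descent: ρ → (-4,-1,1)
descent: ρ → (1,3,-2)  [lands on river]
river: ρ → (-2,1,2)
river: ρ → (2,3,-1)
river: ρ → (-1,3,2)
river: ρ → (2,1,-2)
river: ρ → (-2,3,1)
ρ-cycle length = 6 (tail of 2 descent steps not counted)

6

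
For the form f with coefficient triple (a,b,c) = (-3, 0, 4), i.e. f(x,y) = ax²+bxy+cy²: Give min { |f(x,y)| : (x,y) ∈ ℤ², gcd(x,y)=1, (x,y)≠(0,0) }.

descent: ρ → (4,0,-3)
descent: ρ → (-3,6,1)  [lands on river]
river: ρ → (1,6,-3)
closes: descent 2, river 2
min |a| on river = 1

1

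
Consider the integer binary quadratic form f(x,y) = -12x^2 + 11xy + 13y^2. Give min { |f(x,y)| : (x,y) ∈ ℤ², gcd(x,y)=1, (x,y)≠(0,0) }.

river: ρ → (13,15,-10)
river: ρ → (-10,25,3)
river: ρ → (3,23,-18)
river: ρ → (-18,13,8)
river: ρ → (8,19,-12)
river: ρ → (-12,5,15)
river: ρ → (15,25,-2)
river: ρ → (-2,27,2)
river: ρ → (2,25,-15)
river: ρ → (-15,5,12)
river: ρ → (12,19,-8)
river: ρ → (-8,13,18)
river: ρ → (18,23,-3)
river: ρ → (-3,25,10)
river: ρ → (10,15,-13)
river: ρ → (-13,11,12)
river: ρ → (12,13,-12)
river: ρ → (-12,11,13)
closes: descent 0, river 18
min |a| on river = 2

2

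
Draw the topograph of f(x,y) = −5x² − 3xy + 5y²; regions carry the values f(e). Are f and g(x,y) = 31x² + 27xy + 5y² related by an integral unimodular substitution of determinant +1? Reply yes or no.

D₁ = 109, D₂ = 109
river cycle of f (length 14): (5, 3, -5), (-5, 7, 3), (3, 5, -7), (-7, 9, 1), (1, 9, -7), (-7, 5, 3), (3, 7, -5), (-5, 3, 5), (5, 7, -3), (-3, 5, 7), … (4 more)
river cycle of g (length 14): (5, 3, -5), (-5, 7, 3), (3, 5, -7), (-7, 9, 1), (1, 9, -7), (-7, 5, 3), (3, 7, -5), (-5, 3, 5), (5, 7, -3), (-3, 5, 7), … (4 more)
cycles coincide ⇒ equivalent

yes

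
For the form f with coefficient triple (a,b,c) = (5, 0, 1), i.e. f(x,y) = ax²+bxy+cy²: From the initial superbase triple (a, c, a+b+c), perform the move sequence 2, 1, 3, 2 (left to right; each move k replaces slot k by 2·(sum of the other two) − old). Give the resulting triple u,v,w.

start (5,1,6) = (f(1,0),f(0,1),f(1,1))
replace slot 2: 2·(5+6) − 1 = 21 → (5,21,6)
replace slot 1: 2·(21+6) − 5 = 49 → (49,21,6)
replace slot 3: 2·(49+21) − 6 = 134 → (49,21,134)
replace slot 2: 2·(49+134) − 21 = 345 → (49,345,134)

49,345,134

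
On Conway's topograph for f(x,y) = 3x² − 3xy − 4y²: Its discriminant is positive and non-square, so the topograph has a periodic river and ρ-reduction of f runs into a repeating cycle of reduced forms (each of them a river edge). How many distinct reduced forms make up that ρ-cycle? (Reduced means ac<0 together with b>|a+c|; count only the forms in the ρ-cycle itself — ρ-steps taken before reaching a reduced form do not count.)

D = 57, ⌊√D⌋ = 7
descent: ρ → (-4,3,3)  [lands on river]
river: ρ → (3,3,-4)
river: ρ → (-4,5,2)
river: ρ → (2,7,-1)
river: ρ → (-1,7,2)
river: ρ → (2,5,-4)
ρ-cycle length = 6 (tail of 1 descent step not counted)

6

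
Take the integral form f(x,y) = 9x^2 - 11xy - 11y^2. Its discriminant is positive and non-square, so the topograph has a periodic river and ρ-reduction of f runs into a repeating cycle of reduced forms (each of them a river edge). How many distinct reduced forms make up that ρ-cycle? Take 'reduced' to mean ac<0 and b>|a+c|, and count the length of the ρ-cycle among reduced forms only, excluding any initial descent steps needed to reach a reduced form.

D = 517, ⌊√D⌋ = 22
descent: ρ → (-11,11,9)  [lands on river]
river: ρ → (9,7,-13)
river: ρ → (-13,19,3)
river: ρ → (3,17,-19)
river: ρ → (-19,21,1)
river: ρ → (1,21,-19)
river: ρ → (-19,17,3)
river: ρ → (3,19,-13)
river: ρ → (-13,7,9)
river: ρ → (9,11,-11)
ρ-cycle length = 10 (tail of 1 descent step not counted)

10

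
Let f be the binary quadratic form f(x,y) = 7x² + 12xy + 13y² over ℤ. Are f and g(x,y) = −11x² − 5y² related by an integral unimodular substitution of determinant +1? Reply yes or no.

D₁ = -220, D₂ = -220
f: translate: b→-2 (≡12 mod 14), so (7,12,13)→(7,-2,8)
f: reduced (well bottom): (7,-2,8) with a≤c, −a<b≤a
g is negative-definite; reduce −g:
−g: flip: (11,0,5)→(5,0,11)
−g: reduced (well bottom): (5,0,11) with a≤c, −a<b≤a
flip sign back: reduced form of g is (-5,0,-11)
reduced forms (7, -2, 8) vs (-5, 0, -11) ⇒ inequivalent

no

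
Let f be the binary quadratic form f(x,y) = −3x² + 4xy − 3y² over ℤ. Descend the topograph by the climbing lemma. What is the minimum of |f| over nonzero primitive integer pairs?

translate: b→2 (≡-4 mod 6), so (3,-4,3)→(3,2,2)
flip: (3,2,2)→(2,-2,3)
translate: b→2 (≡-2 mod 4), so (2,-2,3)→(2,2,3)
reduced (well bottom): (2,2,3) with a≤c, −a<b≤a
well minimum |f| = |-2| = 2 (negative-definite)

2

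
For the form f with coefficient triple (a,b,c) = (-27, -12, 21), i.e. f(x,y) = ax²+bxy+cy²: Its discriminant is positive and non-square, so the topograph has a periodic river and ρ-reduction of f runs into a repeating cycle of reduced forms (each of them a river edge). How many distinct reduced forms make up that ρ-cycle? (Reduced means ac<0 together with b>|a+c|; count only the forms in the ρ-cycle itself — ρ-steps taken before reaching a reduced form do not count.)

D = 2412, ⌊√D⌋ = 49
descent: ρ → (21,12,-27)  [lands on river]
river: ρ → (-27,42,6)
river: ρ → (6,42,-27)
river: ρ → (-27,12,21)
river: ρ → (21,30,-18)
river: ρ → (-18,42,9)
river: ρ → (9,48,-3)
river: ρ → (-3,48,9)
river: ρ → (9,42,-18)
river: ρ → (-18,30,21)
ρ-cycle length = 10 (tail of 1 descent step not counted)

10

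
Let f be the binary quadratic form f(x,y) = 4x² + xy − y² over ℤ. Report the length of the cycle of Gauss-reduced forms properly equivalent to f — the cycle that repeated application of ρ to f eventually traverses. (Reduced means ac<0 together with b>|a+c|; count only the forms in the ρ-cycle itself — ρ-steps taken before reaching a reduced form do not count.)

D = 17, ⌊√D⌋ = 4
descent: ρ → (-1,3,2)  [lands on river]
river: ρ → (2,1,-2)
river: ρ → (-2,3,1)
river: ρ → (1,3,-2)
river: ρ → (-2,1,2)
river: ρ → (2,3,-1)
ρ-cycle length = 6 (tail of 1 descent step not counted)

6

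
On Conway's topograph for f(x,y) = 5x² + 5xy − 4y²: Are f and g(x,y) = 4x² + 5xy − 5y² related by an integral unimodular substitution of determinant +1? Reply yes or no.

D₁ = 105, D₂ = 105
river cycle of f (length 6): (-4, 3, 6), (6, 9, -1), (-1, 9, 6), (6, 3, -4), (-4, 5, 5), (5, 5, -4)
river cycle of g (length 6): (-5, 5, 4), (4, 3, -6), (-6, 9, 1), (1, 9, -6), (-6, 3, 4), (4, 5, -5)
cycles differ ⇒ inequivalent

no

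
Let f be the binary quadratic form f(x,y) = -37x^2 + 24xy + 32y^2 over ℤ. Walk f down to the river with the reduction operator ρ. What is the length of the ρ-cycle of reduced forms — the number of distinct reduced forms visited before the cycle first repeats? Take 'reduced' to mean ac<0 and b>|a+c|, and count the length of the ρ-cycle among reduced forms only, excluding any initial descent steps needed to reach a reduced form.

D = 5312, ⌊√D⌋ = 72
river: ρ → (32,40,-29)
river: ρ → (-29,18,43)
river: ρ → (43,68,-4)
river: ρ → (-4,68,43)
river: ρ → (43,18,-29)
river: ρ → (-29,40,32)
river: ρ → (32,24,-37)
river: ρ → (-37,50,19)
river: ρ → (19,64,-16)
river: ρ → (-16,64,19)
river: ρ → (19,50,-37)
river: ρ → (-37,24,32)
ρ-cycle length = 12 (tail of 0 descent steps not counted)

12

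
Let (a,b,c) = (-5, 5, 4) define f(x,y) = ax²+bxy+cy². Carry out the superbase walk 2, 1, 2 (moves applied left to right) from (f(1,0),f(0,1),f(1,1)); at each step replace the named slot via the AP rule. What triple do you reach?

start (-5,4,4) = (f(1,0),f(0,1),f(1,1))
replace slot 2: 2·((-5)+4) − 4 = -6 → (-5,-6,4)
replace slot 1: 2·((-6)+4) − (-5) = 1 → (1,-6,4)
replace slot 2: 2·(1+4) − (-6) = 16 → (1,16,4)

1,16,4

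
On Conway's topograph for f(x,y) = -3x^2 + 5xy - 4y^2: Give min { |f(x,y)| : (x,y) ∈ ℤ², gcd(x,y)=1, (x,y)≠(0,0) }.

translate: b→1 (≡-5 mod 6), so (3,-5,4)→(3,1,2)
flip: (3,1,2)→(2,-1,3)
reduced (well bottom): (2,-1,3) with a≤c, −a<b≤a
well minimum |f| = |-2| = 2 (negative-definite)

2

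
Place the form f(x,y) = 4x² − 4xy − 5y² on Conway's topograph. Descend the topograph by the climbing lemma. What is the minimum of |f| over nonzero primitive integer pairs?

descent: ρ → (-5,4,4)  [lands on river]
river: ρ → (4,4,-5)
river: ρ → (-5,6,3)
river: ρ → (3,6,-5)
closes: descent 1, river 4
min |a| on river = 3

3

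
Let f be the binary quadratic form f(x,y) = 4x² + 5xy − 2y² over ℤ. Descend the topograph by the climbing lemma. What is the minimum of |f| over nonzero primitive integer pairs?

river: ρ → (-2,7,1)
river: ρ → (1,7,-2)
river: ρ → (-2,5,4)
river: ρ → (4,3,-3)
river: ρ → (-3,3,4)
river: ρ → (4,5,-2)
closes: descent 0, river 6
min |a| on river = 1

1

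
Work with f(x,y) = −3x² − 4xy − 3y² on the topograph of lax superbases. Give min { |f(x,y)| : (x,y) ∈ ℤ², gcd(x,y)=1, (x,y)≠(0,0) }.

translate: b→-2 (≡4 mod 6), so (3,4,3)→(3,-2,2)
flip: (3,-2,2)→(2,2,3)
reduced (well bottom): (2,2,3) with a≤c, −a<b≤a
well minimum |f| = |-2| = 2 (negative-definite)

2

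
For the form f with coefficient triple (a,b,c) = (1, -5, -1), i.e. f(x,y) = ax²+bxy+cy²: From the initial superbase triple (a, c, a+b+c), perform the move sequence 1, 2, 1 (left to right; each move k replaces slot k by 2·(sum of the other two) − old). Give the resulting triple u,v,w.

start (1,-1,-5) = (f(1,0),f(0,1),f(1,1))
replace slot 1: 2·((-1)+(-5)) − 1 = -13 → (-13,-1,-5)
replace slot 2: 2·((-13)+(-5)) − (-1) = -35 → (-13,-35,-5)
replace slot 1: 2·((-35)+(-5)) − (-13) = -67 → (-67,-35,-5)

-67,-35,-5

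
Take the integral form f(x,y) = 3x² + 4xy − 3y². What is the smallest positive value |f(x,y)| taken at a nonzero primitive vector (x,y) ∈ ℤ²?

river: ρ → (-3,2,4)
river: ρ → (4,6,-1)
river: ρ → (-1,6,4)
river: ρ → (4,2,-3)
river: ρ → (-3,4,3)
river: ρ → (3,2,-4)
river: ρ → (-4,6,1)
river: ρ → (1,6,-4)
river: ρ → (-4,2,3)
river: ρ → (3,4,-3)
closes: descent 0, river 10
min |a| on river = 1

1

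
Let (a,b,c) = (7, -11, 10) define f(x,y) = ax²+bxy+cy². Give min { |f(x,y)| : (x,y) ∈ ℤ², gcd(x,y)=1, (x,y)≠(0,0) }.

translate: b→3 (≡-11 mod 14), so (7,-11,10)→(7,3,6)
flip: (7,3,6)→(6,-3,7)
reduced (well bottom): (6,-3,7) with a≤c, −a<b≤a
well minimum = a = 6

6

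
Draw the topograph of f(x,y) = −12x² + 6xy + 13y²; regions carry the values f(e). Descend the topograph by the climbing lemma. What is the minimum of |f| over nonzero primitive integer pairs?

river: ρ → (13,20,-5)
river: ρ → (-5,20,13)
river: ρ → (13,6,-12)
river: ρ → (-12,18,7)
river: ρ → (7,24,-3)
river: ρ → (-3,24,7)
river: ρ → (7,18,-12)
river: ρ → (-12,6,13)
closes: descent 0, river 8
min |a| on river = 3

3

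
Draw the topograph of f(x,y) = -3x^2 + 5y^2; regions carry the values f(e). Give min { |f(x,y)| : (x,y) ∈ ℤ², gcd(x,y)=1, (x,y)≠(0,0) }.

descent: ρ → (5,0,-3)
descent: ρ → (-3,6,2)  [lands on river]
river: ρ → (2,6,-3)
closes: descent 2, river 2
min |a| on river = 2

2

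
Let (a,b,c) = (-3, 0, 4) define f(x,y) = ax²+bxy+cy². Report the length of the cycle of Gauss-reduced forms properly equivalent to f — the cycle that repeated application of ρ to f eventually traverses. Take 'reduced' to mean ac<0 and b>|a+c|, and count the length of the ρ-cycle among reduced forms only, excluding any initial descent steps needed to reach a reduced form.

D = 48, ⌊√D⌋ = 6
descent: ρ → (4,0,-3)
descent: ρ → (-3,6,1)  [lands on river]
river: ρ → (1,6,-3)
ρ-cycle length = 2 (tail of 2 descent steps not counted)

2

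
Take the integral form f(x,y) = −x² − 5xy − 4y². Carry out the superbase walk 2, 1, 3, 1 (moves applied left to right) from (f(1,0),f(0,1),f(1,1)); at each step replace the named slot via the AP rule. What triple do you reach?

start (-1,-4,-10) = (f(1,0),f(0,1),f(1,1))
replace slot 2: 2·((-1)+(-10)) − (-4) = -18 → (-1,-18,-10)
replace slot 1: 2·((-18)+(-10)) − (-1) = -55 → (-55,-18,-10)
replace slot 3: 2·((-55)+(-18)) − (-10) = -136 → (-55,-18,-136)
replace slot 1: 2·((-18)+(-136)) − (-55) = -253 → (-253,-18,-136)

-253,-18,-136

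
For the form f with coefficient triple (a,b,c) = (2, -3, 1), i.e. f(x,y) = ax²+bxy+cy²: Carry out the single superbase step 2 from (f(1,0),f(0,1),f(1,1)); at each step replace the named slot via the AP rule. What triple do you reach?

start (2,1,0) = (f(1,0),f(0,1),f(1,1))
replace slot 2: 2·(2+0) − 1 = 3 → (2,3,0)

2,3,0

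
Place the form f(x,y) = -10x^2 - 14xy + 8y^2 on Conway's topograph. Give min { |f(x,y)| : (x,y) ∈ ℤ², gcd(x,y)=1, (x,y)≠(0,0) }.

descent: ρ → (8,14,-10)  [lands on river]
river: ρ → (-10,6,12)
river: ρ → (12,18,-4)
river: ρ → (-4,22,2)
river: ρ → (2,22,-4)
river: ρ → (-4,18,12)
river: ρ → (12,6,-10)
river: ρ → (-10,14,8)
river: ρ → (8,18,-6)
river: ρ → (-6,18,8)
closes: descent 1, river 10
min |a| on river = 2

2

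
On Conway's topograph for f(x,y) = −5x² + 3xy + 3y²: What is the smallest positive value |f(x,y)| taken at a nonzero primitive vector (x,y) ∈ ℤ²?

river: ρ → (3,3,-5)
river: ρ → (-5,7,1)
river: ρ → (1,7,-5)
river: ρ → (-5,3,3)
closes: descent 0, river 4
min |a| on river = 1

1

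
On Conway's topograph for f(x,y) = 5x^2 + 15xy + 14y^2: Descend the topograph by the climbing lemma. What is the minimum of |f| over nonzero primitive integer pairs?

translate: b→5 (≡15 mod 10), so (5,15,14)→(5,5,4)
flip: (5,5,4)→(4,-5,5)
translate: b→3 (≡-5 mod 8), so (4,-5,5)→(4,3,4)
reduced (well bottom): (4,3,4) with a≤c, −a<b≤a
well minimum = a = 4

4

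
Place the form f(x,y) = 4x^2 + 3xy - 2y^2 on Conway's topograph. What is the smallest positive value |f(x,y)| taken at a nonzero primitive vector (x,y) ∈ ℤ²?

river: ρ → (-2,5,2)
river: ρ → (2,3,-4)
river: ρ → (-4,5,1)
river: ρ → (1,5,-4)
river: ρ → (-4,3,2)
river: ρ → (2,5,-2)
river: ρ → (-2,3,4)
river: ρ → (4,5,-1)
river: ρ → (-1,5,4)
river: ρ → (4,3,-2)
closes: descent 0, river 10
min |a| on river = 1

1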